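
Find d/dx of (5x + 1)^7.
Chain rule: 7(5x+1)^{6} × 5 = 35(5x+1)^{6}.
Final answer: 35(5x + 1)^6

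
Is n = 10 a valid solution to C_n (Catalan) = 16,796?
Yes

C_10 = C(20,10)/(10+1) = 184,756/11 = 16,796, which equals 16,796.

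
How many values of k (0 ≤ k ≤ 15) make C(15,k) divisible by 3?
10

Checking C(15,k) mod 3 for k = 0..15: divisible at k = 1, 2, 4, 5, 7, 8, 10, 11, 13, 14. That's 10 values.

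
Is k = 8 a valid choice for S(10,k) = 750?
S(10,8) = 8·S(9,8) + S(9,7) = 8·36 + 462 = 750, which equals 750.
Final answer: Yes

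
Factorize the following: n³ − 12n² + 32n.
n(n − 4)(n − 8)

n³ − 12n² + 32n = n(n² − 12n + 32) = n(n − 4)(n − 8).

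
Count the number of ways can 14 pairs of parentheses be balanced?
2,674,440
Using the Catalan number formula: C_n = C(2n, n) / (n+1)
C_14 = C(28, 14) / (14+1)
     = 40116600 / 15
     = 2,674,440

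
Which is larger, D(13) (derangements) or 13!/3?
D(13)

Explanation: D(13) = (13-1)·[D(12) + D(11)] = 12·[176,214,841 + 14,684,570] = 2,290,792,932; 13!/3 = 6,227,020,800/3 = 2,075,673,600.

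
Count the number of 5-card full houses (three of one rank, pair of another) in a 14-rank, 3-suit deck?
Triple rank: 14. Triple suits: C(3,3)=1. Pair rank: 13. Pair suits: C(3,2)=3. Total: 546.

Answer: 546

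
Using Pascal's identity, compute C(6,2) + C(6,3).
C(6,2) + C(6,3) = C(7,3) = 35.

Answer: 35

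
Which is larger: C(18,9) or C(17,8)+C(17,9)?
Equal

Reasoning: By Pascal's identity: C(18,9) = C(17,8)+C(17,9) = 48,620. Equal.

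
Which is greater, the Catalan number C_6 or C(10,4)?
C_6 = C(12,6)/(6+1) = 924/7 = 132; C(10,4) = 210.
Final answer: C(10,4)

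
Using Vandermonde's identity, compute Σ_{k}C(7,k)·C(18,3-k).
2,300

Solution: = C(7+18,3) = C(25,3) = 2,300.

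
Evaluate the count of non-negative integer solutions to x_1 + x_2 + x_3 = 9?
55
C(9+3-1, 3-1) = 55.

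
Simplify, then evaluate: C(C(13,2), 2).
C(13,2) = 78, then C(78, 2) = 3,003.

Answer: 3,003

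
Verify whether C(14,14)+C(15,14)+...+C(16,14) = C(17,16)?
False

Reasoning: Hockey stick identity gives Σ = C(17,15) = 136; RHS C(17,16) = 17.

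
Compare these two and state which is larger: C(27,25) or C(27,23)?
C(27,23)

Explanation: C(27,25)=351, C(27,23)=17,550.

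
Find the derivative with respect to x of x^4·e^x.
Product rule: d/dx[x^4]·e^x + x^4·d/dx[e^x] = 4x^{3}e^x + x^4e^x.
Final answer: (4x^3 + x^4)e^x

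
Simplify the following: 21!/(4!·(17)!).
5,985

Reasoning: This is C(21,4) = 5,985.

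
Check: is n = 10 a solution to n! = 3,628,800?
Yes

Working:
10! = 10·9! = 10·362,880 = 3,628,800, which equals 3,628,800.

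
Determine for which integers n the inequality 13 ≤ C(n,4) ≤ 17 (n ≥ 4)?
6

Reasoning: C(5,4)=5; C(6,4)=15; C(7,4)=35. So valid n = 6.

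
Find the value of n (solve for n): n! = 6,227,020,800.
n! is strictly increasing. 11! = 39,916,800, 12! = 479,001,600, 13! = 6,227,020,800 ✓. So n = 13.
Final answer: 13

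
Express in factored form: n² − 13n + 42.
Seek roots whose sum is 13 and product is 42: (6, 7). So n² − 13n + 42 = (n − 6)(n − 7).
Final answer: (n − 6)(n − 7)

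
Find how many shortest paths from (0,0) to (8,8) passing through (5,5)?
5,040
To (5,5): C(10,5)=252. From there: C(6,3)=20. Total: 5,040.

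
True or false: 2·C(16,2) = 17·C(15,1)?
False

Absorption identity k·C(n,k) = n·C(n-1,k-1). LHS = 2·120 = 240; RHS = 17·15 = 255.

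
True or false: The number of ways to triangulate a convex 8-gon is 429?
False
Triangulations of a convex 8-gon are counted by the Catalan number C_6: C_6 = C(12,6)/(6+1) = 924/7 = 132.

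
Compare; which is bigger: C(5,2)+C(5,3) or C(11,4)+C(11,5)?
C(11,4)+C(11,5)

Solution: First=20, Second=792.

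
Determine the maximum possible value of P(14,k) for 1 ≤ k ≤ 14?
P(14,k) increases in k, so maximum at k = 14: 14! = 87,178,291,200.
Final answer: 87,178,291,200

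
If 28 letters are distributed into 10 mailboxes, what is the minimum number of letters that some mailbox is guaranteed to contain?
Pigeonhole: ⌈28/10⌉ = 3.

Answer: 3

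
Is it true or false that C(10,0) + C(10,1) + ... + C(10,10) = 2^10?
True

Working:
Binomial theorem with x = y = 1: Σ C(10,i) = (1+1)^10 = 2^10 = 1,024. The statement holds.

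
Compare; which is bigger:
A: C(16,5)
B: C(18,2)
A=C(16,5)=4,368, B=C(18,2)=153.

Answer: A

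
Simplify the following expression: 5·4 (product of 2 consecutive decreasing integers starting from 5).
This is P(5,2) = 5!/(3)! = 20.

Answer: 20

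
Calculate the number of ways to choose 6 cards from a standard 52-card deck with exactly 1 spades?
7,484,841

Explanation: 13 spades and 39 non-spades: C(13,1) × C(39,5) = 13 × 575757 = 7,484,841.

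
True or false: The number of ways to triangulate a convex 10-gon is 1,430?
True

Explanation: Triangulations of a convex 10-gon are counted by the Catalan number C_8: C_8 = C(16,8)/(8+1) = 12,870/9 = 1,430.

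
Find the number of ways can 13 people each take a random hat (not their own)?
2,290,792,932

Reasoning: Using D(n) = (n-1)[D(n-1) + D(n-2)]:
D(13) = (13-1) × [D(12) + D(11)]
      = 12 × [176214841 + 14684570]
      = 12 × 190899411
      = 2,290,792,932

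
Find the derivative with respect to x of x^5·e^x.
(5x^4 + x^5)e^x

Solution: Product rule: d/dx[x^5]·e^x + x^5·d/dx[e^x] = 5x^{4}e^x + x^5e^x.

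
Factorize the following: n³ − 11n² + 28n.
n(n − 4)(n − 7)

n³ − 11n² + 28n = n(n² − 11n + 28) = n(n − 4)(n − 7).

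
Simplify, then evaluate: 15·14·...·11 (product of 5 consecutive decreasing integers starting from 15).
360,360

Reasoning: This is P(15,5) = 15!/(10)! = 360,360.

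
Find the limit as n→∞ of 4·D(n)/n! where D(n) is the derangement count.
4/e

Explanation: D(n)/n! → 1/e, so 4·D(n)/n! → 4/e.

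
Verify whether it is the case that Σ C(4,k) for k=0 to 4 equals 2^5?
Binomial theorem: Σ C(4,k) = (1+1)^4 = 2^4 = 16; RHS 2^5 = 32.

Answer: False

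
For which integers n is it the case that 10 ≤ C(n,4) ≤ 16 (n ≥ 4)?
6

Working:
C(5,4)=5; C(6,4)=15; C(7,4)=35. So valid n = 6.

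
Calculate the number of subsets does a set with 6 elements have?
64

Working:
Each element can be included or excluded: 2^6 = 64.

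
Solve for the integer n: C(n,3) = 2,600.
26

Reasoning: C(n,3) = n(n−1)(n−2)/3! is increasing in n, and n(n−1)(n−2) = 3!·2,600 = 15,600 ≈ (n−1)^3 gives n ≈ 26.0. Check: C(24,3) = 2,024, C(25,3) = 2,300, C(26,3) = 2,600 ✓. So n = 26.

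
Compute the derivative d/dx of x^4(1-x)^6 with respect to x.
4x^3(1-x)^6 - 6x^4(1-x)^5
Product rule: 4x^{3}(1-x)^{6} + x^4·(-6)(1-x)^{5}.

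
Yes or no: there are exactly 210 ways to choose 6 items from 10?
Yes
C(10,6) = 210.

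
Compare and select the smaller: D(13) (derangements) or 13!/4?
13!/4

Solution: D(13) = (13-1)·[D(12) + D(11)] = 12·[176,214,841 + 14,684,570] = 2,290,792,932; 13!/4 = 6,227,020,800/4 = 1,556,755,200.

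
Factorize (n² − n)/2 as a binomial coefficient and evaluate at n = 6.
C(n,2); C(6,2) = 15

(n² − n)/2 = n(n−1)/2 = C(n,2). At n = 6: C(6,2) = 15.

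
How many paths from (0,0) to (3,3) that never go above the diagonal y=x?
5

Counted by the Catalan number C_3: C_3 = C(6,3)/(3+1) = 20/4 = 5.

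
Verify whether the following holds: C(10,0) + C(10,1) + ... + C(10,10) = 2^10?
True
Binomial theorem with x = y = 1: Σ C(10,i) = (1+1)^10 = 2^10 = 1,024. The statement holds.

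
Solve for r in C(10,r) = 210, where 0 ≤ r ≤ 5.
4
C(10,r) is increasing for 0 ≤ r ≤ 5. Stepping up (C(10,r+1) = C(10,r)·(10−r)/(r+1)): C(10,1) = 10, C(10,2) = 45, C(10,3) = 120, C(10,4) = 210 ✓. So r = 4.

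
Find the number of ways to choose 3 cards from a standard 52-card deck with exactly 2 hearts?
3,042

Solution: 13 hearts and 39 non-hearts: C(13,2) × C(39,1) = 78 × 39 = 3,042.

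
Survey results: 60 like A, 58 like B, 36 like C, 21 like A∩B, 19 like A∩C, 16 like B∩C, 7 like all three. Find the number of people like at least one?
|A∪B∪C| = 60+58+36-21-19-16+7 = 105.
Final answer: 105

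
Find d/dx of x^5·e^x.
(5x^4 + x^5)e^x

Solution: Product rule: d/dx[x^5]·e^x + x^5·d/dx[e^x] = 5x^{4}e^x + x^5e^x.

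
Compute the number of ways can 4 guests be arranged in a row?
24

Arrangements of 4 distinct objects: 4! = 24.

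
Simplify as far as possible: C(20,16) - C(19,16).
3,876

Explanation: C(20,16) - C(19,16) = C(19,15) = 3,876.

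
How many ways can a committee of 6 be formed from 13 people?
C(13,6) = 13! / (6! × (13-6)!)
         = 13! / (6! × 7!)
         = 1,716

Answer: 1,716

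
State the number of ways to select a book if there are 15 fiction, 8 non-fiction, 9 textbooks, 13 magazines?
45

By the addition principle: 15 + 8 + 9 + 13 = 45.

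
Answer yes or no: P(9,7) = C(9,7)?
P(9,7) = 181,440 but C(9,7) = 36; they differ by a factor of 7! = 5040, so the statement does not hold.
Final answer: No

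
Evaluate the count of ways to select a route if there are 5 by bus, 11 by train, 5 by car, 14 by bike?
35

By the addition principle: 5 + 11 + 5 + 14 = 35.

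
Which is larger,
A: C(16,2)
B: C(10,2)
A

Working:
A=C(16,2)=120, B=C(10,2)=45.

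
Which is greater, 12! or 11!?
12!

Reasoning: 12!=479,001,600, 11!=39,916,800. 12! > 11!.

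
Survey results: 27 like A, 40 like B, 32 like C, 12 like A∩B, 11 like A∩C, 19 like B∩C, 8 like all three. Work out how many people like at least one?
65

Explanation: |A∪B∪C| = 27+40+32-12-11-19+8 = 65.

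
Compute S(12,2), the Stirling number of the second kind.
2,047

Using the Stirling recurrence: S(n,k) = k·S(n-1,k) + S(n-1,k-1)
S(12,2) = 2·S(11,2) + S(11,1)
         = 2·1023 + 1
         = 2046 + 1
         = 2,047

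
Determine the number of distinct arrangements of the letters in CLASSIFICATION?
Word has 14 letters (C=2, L=1, A=2, S=2, I=3, F=1, T=1, O=1, N=1). Arrangements: 14!/Π(k!) = 1,816,214,400.
Final answer: 1,816,214,400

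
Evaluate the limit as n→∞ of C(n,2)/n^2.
1/2

Working:
C(n,2) ≈ n^2/2! for large n. Limit = 1/2! = 1/2.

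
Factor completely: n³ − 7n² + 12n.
n(n − 3)(n − 4)

Reasoning: n³ − 7n² + 12n = n(n² − 7n + 12) = n(n − 3)(n − 4).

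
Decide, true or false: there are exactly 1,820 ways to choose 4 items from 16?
True

Working:
C(16,4) = 1,820.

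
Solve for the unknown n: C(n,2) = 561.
34

C(n,2) = n(n−1)/2! is increasing in n, and n(n−1) = 2!·561 = 1,122 ≈ (n−0.5)^2 gives n ≈ 34.0. Check: C(32,2) = 496, C(33,2) = 528, C(34,2) = 561 ✓. So n = 34.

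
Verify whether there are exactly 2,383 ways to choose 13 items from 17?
C(17,13) = 2,380 ≠ 2383.
Final answer: False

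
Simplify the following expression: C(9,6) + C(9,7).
120
By Pascal's identity: C(10,7) = 120.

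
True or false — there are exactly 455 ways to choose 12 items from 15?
C(15,12) = 455.
Final answer: True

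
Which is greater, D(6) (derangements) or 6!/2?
6!/2

D(6) = (6-1)·[D(5) + D(4)] = 5·[44 + 9] = 265; 6!/2 = 720/2 = 360.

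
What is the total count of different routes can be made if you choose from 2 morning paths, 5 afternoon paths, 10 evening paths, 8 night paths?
800

Explanation: By the multiplication principle: 2 × 5 × 10 × 8 = 800.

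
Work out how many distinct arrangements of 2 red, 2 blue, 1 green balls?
30
Multinomial: 5!/(2! × 2! × 1!) = 30.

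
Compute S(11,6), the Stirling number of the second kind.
179,487

Working:
Using the Stirling recurrence: S(n,k) = k·S(n-1,k) + S(n-1,k-1)
S(11,6) = 6·S(10,6) + S(10,5)
         = 6·22827 + 42525
         = 136962 + 42525
         = 179,487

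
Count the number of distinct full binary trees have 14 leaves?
Using the Catalan number formula: C_n = C(2n, n) / (n+1)
C_13 = C(26, 13) / (13+1)
     = 10400600 / 14
     = 742,900

Answer: 742,900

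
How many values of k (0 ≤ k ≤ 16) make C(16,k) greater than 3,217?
7
Row 16 is unimodal and symmetric about k=16/2. C(16,4)=1,820 ≤ 3,217; C(16,5)=4,368 > 3,217; by symmetry C(16,k) > 3,217 for k = 5..11. That's 11 - 5 + 1 = 7 values.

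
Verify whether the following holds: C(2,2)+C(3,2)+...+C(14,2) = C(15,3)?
Hockey stick identity gives Σ = C(15,3) = 455; RHS C(15,3) = 455.
Final answer: True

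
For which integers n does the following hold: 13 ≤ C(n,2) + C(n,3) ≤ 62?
5, 6, 7

C(4,2)+C(4,3)=10; C(5,2)+C(5,3)=20; C(6,2)+C(6,3)=35; C(7,2)+C(7,3)=56; C(8,2)+C(8,3)=84. So valid n = 5, 6, 7.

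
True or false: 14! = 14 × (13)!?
By definition n! = n × (n-1)!, so 14! = 14 × 13!.

Answer: True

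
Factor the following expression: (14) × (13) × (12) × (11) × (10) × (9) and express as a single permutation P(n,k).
Product of 6 consecutive descending integers starting at 14: P(14,6) = 14!/8! = 2,162,160.

Answer: P(14,6) = 14!/(8)!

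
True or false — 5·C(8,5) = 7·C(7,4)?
Absorption identity k·C(n,k) = n·C(n-1,k-1). LHS = 5·56 = 280; RHS = 7·35 = 245.

Answer: False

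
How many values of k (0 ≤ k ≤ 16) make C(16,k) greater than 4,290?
Row 16 is unimodal and symmetric about k=16/2. C(16,4)=1,820 ≤ 4,290; C(16,5)=4,368 > 4,290; by symmetry C(16,k) > 4,290 for k = 5..11. That's 11 - 5 + 1 = 7 values.
Final answer: 7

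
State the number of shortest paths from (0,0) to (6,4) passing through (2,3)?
To (2,3): C(5,2)=10. From there: C(5,4)=5. Total: 50.
Final answer: 50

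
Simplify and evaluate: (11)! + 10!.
43,545,600
(11)! + 10! = (11)·10! + 10! = (11+1)·10! = 12·10! = 43,545,600.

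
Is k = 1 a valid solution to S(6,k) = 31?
No

Solution: S(6,1) = 1·S(5,1) + S(5,0) = 1·1 + 0 = 1, which does not equal 31.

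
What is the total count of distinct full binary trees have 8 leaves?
429

Working:
Using the Catalan number formula: C_n = C(2n, n) / (n+1)
C_7 = C(14, 7) / (7+1)
     = 3432 / 8
     = 429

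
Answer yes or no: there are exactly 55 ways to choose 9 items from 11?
Yes

Solution: C(11,9) = 55.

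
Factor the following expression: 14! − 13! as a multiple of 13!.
13 × 13! = 80,951,270,400

Solution: 14! − 13! = 14·13! − 13! = (14 − 1)·13! = 13 × 13! = 80,951,270,400.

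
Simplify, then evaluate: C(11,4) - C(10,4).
C(11,4) - C(10,4) = C(10,3) = 120.

Answer: 120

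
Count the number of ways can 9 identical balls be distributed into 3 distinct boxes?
55
C(9+3-1, 3-1) = C(11, 2) = 55.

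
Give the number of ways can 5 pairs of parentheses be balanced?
Using the Catalan number formula: C_n = C(2n, n) / (n+1)
C_5 = C(10, 5) / (5+1)
     = 252 / 6
     = 42

Answer: 42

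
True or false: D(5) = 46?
False
Derangements of 5 elements: D(5) = (5-1)·[D(4) + D(3)] = 4·[9 + 2] = 44.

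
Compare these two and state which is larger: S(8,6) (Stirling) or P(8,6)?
P(8,6)

Explanation: S(8,6) = 6·S(7,6) + S(7,5) = 6·21 + 140 = 266; P(8,6) = 20,160.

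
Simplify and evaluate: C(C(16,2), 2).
C(16,2) = 120, then C(120, 2) = 7,140.

Answer: 7,140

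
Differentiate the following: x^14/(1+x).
Quotient rule: [14x^{13}(1+x) - x^14]/(1+x)².

Answer: (14x^13(1+x) - x^14)/(1+x)²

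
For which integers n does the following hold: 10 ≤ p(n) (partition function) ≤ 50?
Tabulating p(n) via p(n) = p(n−1) + p(n−2) − p(n−5) − p(n−7) + …: p(5)=7; p(6)=11; p(7)=15; p(8)=22; p(9)=30; p(10)=42; p(11)=56. So valid n = 6, 7, 8, 9, 10.

Answer: 6, 7, 8, 9, 10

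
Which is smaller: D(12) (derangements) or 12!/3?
12!/3

Reasoning: D(12) = (12-1)·[D(11) + D(10)] = 11·[14,684,570 + 1,334,961] = 176,214,841; 12!/3 = 479,001,600/3 = 159,667,200.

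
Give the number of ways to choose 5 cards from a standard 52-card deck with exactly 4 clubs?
27,885

Reasoning: 13 clubs and 39 non-clubs: C(13,4) × C(39,1) = 715 × 39 = 27,885.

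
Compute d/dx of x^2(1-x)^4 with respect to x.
2x^1(1-x)^4 - 4x^2(1-x)^3
Product rule: 2x^{1}(1-x)^{4} + x^2·(-4)(1-x)^{3}.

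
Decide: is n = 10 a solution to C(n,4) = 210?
Yes

C(10,4) = 10·9·8·7/4! = 5,040/24 = 210, which equals 210.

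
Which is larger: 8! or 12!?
12!

Solution: 8!=40,320, 12!=479,001,600. 12! > 8!.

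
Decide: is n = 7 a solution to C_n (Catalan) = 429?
C_7 = C(14,7)/(7+1) = 3,432/8 = 429, which equals 429.
Final answer: Yes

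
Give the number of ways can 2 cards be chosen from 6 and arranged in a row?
P(6,2) = 6!/(6-2)! = 30.
Final answer: 30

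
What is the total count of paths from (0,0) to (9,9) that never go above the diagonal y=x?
4,862

Reasoning: Counted by the Catalan number C_9: C_9 = C(18,9)/(9+1) = 48,620/10 = 4,862.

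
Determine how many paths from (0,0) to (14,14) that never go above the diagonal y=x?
2,674,440
Counted by the Catalan number C_14: C_14 = C(28,14)/(14+1) = 40,116,600/15 = 2,674,440.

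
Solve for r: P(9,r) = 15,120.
5

Solution: P(9,r) = 9·8·…·(9−r+1), a product of r factors. Multiplying down from 9: 9 = 9; 9·8 = 72; 9·8·7 = 504; 9·8·7·6 = 3,024; 9·8·7·6·5 = 15,120 ✓ (5 factors). So r = 5.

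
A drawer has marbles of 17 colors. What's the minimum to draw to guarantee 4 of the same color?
Worst case: 3 of each = 51. One more: 52.
Final answer: 52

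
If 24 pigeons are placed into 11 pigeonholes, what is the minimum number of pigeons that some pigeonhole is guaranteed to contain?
Pigeonhole: ⌈24/11⌉ = 3.
Final answer: 3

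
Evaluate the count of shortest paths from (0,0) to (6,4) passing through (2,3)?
To (2,3): C(5,2)=10. From there: C(5,4)=5. Total: 50.

Answer: 50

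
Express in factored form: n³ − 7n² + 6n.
n(n − 1)(n − 6)

n³ − 7n² + 6n = n(n² − 7n + 6) = n(n − 1)(n − 6).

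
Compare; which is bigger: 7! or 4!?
7!

Working:
7!=5,040, 4!=24. 7! > 4!.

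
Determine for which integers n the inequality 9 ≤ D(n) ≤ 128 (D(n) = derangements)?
4, 5

Using D(n) = (n−1)[D(n−1) + D(n−2)] with D(1)=0, D(2)=1: D(3)=2; D(4)=9; D(5)=44; D(6)=265. So valid n = 4, 5.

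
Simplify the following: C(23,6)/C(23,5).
3

Working:
C(n,k+1)/C(n,k) = (n−k)/(k+1). Here (23−5)/(5+1) = 18/6 = 3.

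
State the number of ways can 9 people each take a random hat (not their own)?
Using D(n) = (n-1)[D(n-1) + D(n-2)]:
D(9) = (9-1) × [D(8) + D(7)]
      = 8 × [14833 + 1854]
      = 8 × 16687
      = 133,496

Answer: 133,496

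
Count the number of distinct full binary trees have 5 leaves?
14

Working:
Using the Catalan number formula: C_n = C(2n, n) / (n+1)
C_4 = C(8, 4) / (4+1)
     = 70 / 5
     = 14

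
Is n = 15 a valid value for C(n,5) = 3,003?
Yes

Solution: C(15,5) = 15·14·13·12·11/5! = 360,360/120 = 3,003, which equals 3,003.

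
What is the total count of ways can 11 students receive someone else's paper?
14,684,570
Using D(n) = (n-1)[D(n-1) + D(n-2)]:
D(11) = (11-1) × [D(10) + D(9)]
      = 10 × [1334961 + 133496]
      = 10 × 1468457
      = 14,684,570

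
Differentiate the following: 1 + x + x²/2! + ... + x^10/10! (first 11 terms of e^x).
1 + x + x²/2! + ... + x^9/9!

Explanation: Differentiating term by term gives the first 10 terms of e^x.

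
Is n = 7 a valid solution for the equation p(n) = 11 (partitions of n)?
No

Pentagonal recurrence p(n) = p(n−1) + p(n−2) − p(n−5) − p(n−7) + …: p(7) = p(6) + p(5) − p(2) − p(0) = 11 + 7 − 2 − 1 = 15, which does not equal 11.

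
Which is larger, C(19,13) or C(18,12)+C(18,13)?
Equal

Explanation: By Pascal's identity: C(19,13) = C(18,12)+C(18,13) = 27,132. Equal.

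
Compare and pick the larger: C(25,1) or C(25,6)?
C(25,6)
C(25,1)=25, C(25,6)=177,100.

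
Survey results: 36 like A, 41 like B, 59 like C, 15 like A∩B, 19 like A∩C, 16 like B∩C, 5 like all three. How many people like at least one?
|A∪B∪C| = 36+41+59-15-19-16+5 = 91.
Final answer: 91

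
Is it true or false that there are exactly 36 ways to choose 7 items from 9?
True

Explanation: C(9,7) = 36.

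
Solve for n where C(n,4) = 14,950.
26

C(n,4) = n(n−1)(n−2)(n−3)/4! is increasing in n, and n(n−1)(n−2)(n−3) = 4!·14,950 = 358,800 ≈ (n−1.5)^4 gives n ≈ 26.0. Check: C(24,4) = 10,626, C(25,4) = 12,650, C(26,4) = 14,950 ✓. So n = 26.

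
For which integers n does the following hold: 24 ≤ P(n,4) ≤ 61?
P(3,4)=0; P(4,4)=24; P(5,4)=120. So valid n = 4.
Final answer: 4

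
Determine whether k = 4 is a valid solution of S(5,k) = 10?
Yes

Reasoning: S(5,4) = 4·S(4,4) + S(4,3) = 4·1 + 6 = 10, which equals 10.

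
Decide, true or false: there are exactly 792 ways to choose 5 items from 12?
C(12,5) = 792.

Answer: True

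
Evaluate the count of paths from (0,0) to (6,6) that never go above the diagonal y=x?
132

Working:
Counted by the Catalan number C_6: C_6 = C(12,6)/(6+1) = 924/7 = 132.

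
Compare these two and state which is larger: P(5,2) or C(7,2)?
C(7,2)

Explanation: P(5,2)=20, C(7,2)=21.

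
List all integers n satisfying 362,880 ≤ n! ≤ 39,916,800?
9, 10, 11

Solution: n! is strictly increasing; 9! = 362,880 and 11! = 39,916,800, so valid n = 9, 10, 11.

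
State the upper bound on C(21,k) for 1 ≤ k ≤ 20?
352,716

Solution: C(21,k) is maximised at the centre of the row: C(21,10) = 352,716.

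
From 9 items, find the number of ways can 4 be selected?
126

C(9,4) = 9! / (4! × (9-4)!)
         = 9! / (4! × 5!)
         = 126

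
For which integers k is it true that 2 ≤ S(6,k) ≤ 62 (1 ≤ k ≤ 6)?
S(6,1)=1; S(6,2)=31; S(6,3)=90; S(6,4)=65; S(6,5)=15; S(6,6)=1. So valid k = 2, 5.
Final answer: 2, 5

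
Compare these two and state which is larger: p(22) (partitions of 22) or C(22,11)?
C(22,11)

Solution: Pentagonal recurrence p(n) = p(n−1) + p(n−2) − p(n−5) − p(n−7) + …: p(22) = p(21) + p(20) − p(17) − p(15) + p(10) + p(7) − p(0) = 792 + 627 − 297 − 176 + 42 + 15 − 1 = 1,002; C(22,11) = 705,432.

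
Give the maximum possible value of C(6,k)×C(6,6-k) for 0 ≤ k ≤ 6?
400

Reasoning: C(6,k)·C(6,6-k) = C(6,k)², maximised at the centre k = 3: C(6,3)² = 400.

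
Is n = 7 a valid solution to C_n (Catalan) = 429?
C_7 = C(14,7)/(7+1) = 3,432/8 = 429, which equals 429.
Final answer: Yes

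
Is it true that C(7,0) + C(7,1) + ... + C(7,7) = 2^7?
Binomial theorem with x = y = 1: Σ C(7,i) = (1+1)^7 = 2^7 = 128. The statement holds.

Answer: True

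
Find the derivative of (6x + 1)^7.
42(6x + 1)^6

Reasoning: Chain rule: 7(6x+1)^{6} × 6 = 42(6x+1)^{6}.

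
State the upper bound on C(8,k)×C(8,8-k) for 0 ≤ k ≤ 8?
4,900
C(8,k)·C(8,8-k) = C(8,k)², maximised at the centre k = 4: C(8,4)² = 4,900.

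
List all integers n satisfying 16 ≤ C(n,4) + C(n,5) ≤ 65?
6, 7

Reasoning: C(5,4)+C(5,5)=6; C(6,4)+C(6,5)=21; C(7,4)+C(7,5)=56; C(8,4)+C(8,5)=126. So valid n = 6, 7.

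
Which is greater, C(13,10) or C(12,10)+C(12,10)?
C(13,10)

Working:
C(13,10)=286; C(12,10)+C(12,10)=66+66=132.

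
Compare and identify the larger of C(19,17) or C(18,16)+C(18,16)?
C(18,16)+C(18,16)

Explanation: C(19,17)=171; C(18,16)+C(18,16)=153+153=306.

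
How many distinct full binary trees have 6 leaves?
Using the Catalan number formula: C_n = C(2n, n) / (n+1)
C_5 = C(10, 5) / (5+1)
     = 252 / 6
     = 42
Final answer: 42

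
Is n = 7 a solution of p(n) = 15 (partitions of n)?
Yes

Pentagonal recurrence p(n) = p(n−1) + p(n−2) − p(n−5) − p(n−7) + …: p(7) = p(6) + p(5) − p(2) − p(0) = 11 + 7 − 2 − 1 = 15, which equals 15.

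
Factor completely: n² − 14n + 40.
(n − 4)(n − 10)

Explanation: Seek roots whose sum is 14 and product is 40: (4, 10). So n² − 14n + 40 = (n − 4)(n − 10).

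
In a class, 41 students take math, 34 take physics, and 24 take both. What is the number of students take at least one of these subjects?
|A∪B| = |A|+|B|-|A∩B| = 41+34-24 = 51.

Answer: 51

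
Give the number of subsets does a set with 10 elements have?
Each element can be included or excluded: 2^10 = 1,024.

Answer: 1,024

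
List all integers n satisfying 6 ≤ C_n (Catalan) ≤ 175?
C_3=5; C_4=14; C_5=42; C_6=132; C_7=429. So valid n = 4, 5, 6.
Final answer: 4, 5, 6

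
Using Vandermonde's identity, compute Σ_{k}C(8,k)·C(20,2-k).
= C(8+20,2) = C(28,2) = 378.
Final answer: 378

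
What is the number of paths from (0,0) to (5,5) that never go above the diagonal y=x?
42

Solution: Counted by the Catalan number C_5: C_5 = C(10,5)/(5+1) = 252/6 = 42.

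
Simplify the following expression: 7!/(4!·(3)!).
35

Reasoning: This is C(7,4) = 35.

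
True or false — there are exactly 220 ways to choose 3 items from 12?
C(12,3) = 220.

Answer: True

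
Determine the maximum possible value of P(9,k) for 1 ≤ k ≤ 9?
P(9,k) increases in k, so maximum at k = 9: 9! = 362,880.
Final answer: 362,880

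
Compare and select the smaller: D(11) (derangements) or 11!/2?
D(11)

Working:
D(11) = (11-1)·[D(10) + D(9)] = 10·[1,334,961 + 133,496] = 14,684,570; 11!/2 = 39,916,800/2 = 19,958,400.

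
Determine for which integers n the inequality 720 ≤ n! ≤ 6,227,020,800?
6, 7, 8, 9, 10, 11, 12, 13

Working:
n! is strictly increasing; 6! = 720 and 13! = 6,227,020,800, so valid n = 6, 7, 8, 9, 10, 11, 12, 13.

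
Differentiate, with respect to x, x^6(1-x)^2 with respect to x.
6x^5(1-x)^2 - 2x^6(1-x)^1

Product rule: 6x^{5}(1-x)^{2} + x^6·(-2)(1-x)^{1}.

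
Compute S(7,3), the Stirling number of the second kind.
Using the Stirling recurrence: S(n,k) = k·S(n-1,k) + S(n-1,k-1)
S(7,3) = 3·S(6,3) + S(6,2)
         = 3·90 + 31
         = 270 + 31
         = 301

Answer: 301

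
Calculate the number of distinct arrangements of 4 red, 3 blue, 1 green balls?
280

Explanation: Multinomial: 8!/(4! × 3! × 1!) = 280.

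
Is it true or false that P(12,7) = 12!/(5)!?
True

Explanation: Permutation formula P(n,k) = n!/(n-k)!: 12!/5! = 479,001,600/120 = 3,991,680 = P(12,7). The statement holds.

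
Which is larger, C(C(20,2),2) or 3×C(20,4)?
C(C(20,2),2)

Reasoning: C(C(20,2),2)=17,955, 3×C(20,4)=14,535.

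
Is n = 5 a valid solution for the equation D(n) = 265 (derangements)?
D(5) = (5-1)·[D(4) + D(3)] = 4·[9 + 2] = 44, which does not equal 265.
Final answer: No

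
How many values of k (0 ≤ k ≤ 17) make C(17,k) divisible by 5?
Checking C(17,k) mod 5 for k = 0..17: divisible at k = 3, 4, 8, 9, 13, 14. That's 6 values.
Final answer: 6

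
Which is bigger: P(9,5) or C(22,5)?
C(22,5)

Explanation: P(9,5)=15,120, C(22,5)=26,334.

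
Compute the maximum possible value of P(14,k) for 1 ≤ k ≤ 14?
87,178,291,200

Working:
P(14,k) increases in k, so maximum at k = 14: 14! = 87,178,291,200.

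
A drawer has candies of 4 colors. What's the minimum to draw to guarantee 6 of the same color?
21

Explanation: Worst case: 5 of each = 20. One more: 21.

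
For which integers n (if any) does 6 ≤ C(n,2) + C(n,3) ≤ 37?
4, 5, 6

Solution: C(3,2)+C(3,3)=4; C(4,2)+C(4,3)=10; C(5,2)+C(5,3)=20; C(6,2)+C(6,3)=35; C(7,2)+C(7,3)=56. So valid n = 4, 5, 6.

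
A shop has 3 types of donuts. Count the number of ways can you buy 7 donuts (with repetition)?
36

Explanation: Stars and bars: C(7+3-1, 7) = C(9, 7) = 36.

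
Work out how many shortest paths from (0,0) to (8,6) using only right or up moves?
3,003
Choose 8 rights from 14 moves: C(14,8) = 3,003.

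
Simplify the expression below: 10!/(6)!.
5,040
This equals 10×9×...×7 = 5,040.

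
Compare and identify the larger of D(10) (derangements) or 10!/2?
D(10) = (10-1)·[D(9) + D(8)] = 9·[133,496 + 14,833] = 1,334,961; 10!/2 = 3,628,800/2 = 1,814,400.
Final answer: 10!/2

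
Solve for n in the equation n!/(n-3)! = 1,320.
n!/(n-3)! = n×(n-1)×(n-2), a product of 3 consecutive integers ≈ (n−1)^3. 1,320^(1/3) + 1 ≈ 12.0; check n = 12: 12×11×10 = 1,320 ✓. So n = 12.
Final answer: 12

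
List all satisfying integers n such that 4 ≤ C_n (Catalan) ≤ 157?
3, 4, 5, 6

Reasoning: C_2=2; C_3=5; C_4=14; C_5=42; C_6=132; C_7=429. So valid n = 3, 4, 5, 6.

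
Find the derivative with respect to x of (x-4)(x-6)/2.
(2x - 10)/2
d/dx[(x-4)(x-6)] = (x-6) + (x-4) = 2x - 10. Dividing by 2 gives (2x - 10)/2.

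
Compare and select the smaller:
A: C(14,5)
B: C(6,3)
B

A=C(14,5)=2,002, B=C(6,3)=20.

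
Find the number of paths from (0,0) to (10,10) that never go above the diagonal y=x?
16,796

Counted by the Catalan number C_10: C_10 = C(20,10)/(10+1) = 184,756/11 = 16,796.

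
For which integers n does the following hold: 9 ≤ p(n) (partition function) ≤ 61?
6, 7, 8, 9, 10, 11

Solution: Tabulating p(n) via p(n) = p(n−1) + p(n−2) − p(n−5) − p(n−7) + …: p(5)=7; p(6)=11; p(7)=15; p(8)=22; p(9)=30; p(10)=42; p(11)=56; p(12)=77. So valid n = 6, 7, 8, 9, 10, 11.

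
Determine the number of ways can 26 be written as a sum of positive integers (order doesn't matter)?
2,436

Working:
Pentagonal recurrence p(n) = p(n−1) + p(n−2) − p(n−5) − p(n−7) + …: p(26) = p(25) + p(24) − p(21) − p(19) + p(14) + p(11) − p(4) − p(0) = 1,958 + 1,575 − 792 − 490 + 135 + 56 − 5 − 1 = 2,436.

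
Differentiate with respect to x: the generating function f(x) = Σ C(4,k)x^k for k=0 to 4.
Σ k·C(4,k)x^(k-1) for k=1 to 4

Reasoning: Term-by-term differentiation gives Σ k·C(4,k)x^{k-1} for k=1 to 4.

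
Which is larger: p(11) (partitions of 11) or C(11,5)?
C(11,5)

Explanation: Pentagonal recurrence p(n) = p(n−1) + p(n−2) − p(n−5) − p(n−7) + …: p(11) = p(10) + p(9) − p(6) − p(4) = 42 + 30 − 11 − 5 = 56; C(11,5) = 462.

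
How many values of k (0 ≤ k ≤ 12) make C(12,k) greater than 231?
5

Reasoning: Row 12 is unimodal and symmetric about k=12/2. C(12,3)=220 ≤ 231; C(12,4)=495 > 231; by symmetry C(12,k) > 231 for k = 4..8. That's 8 - 4 + 1 = 5 values.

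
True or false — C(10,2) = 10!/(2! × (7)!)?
False

The correct denominator is 2!×8!, giving C(10,2) = 45; the stated RHS is 10!/(2!×7!) = 360 ≠ 45, so the statement does not hold.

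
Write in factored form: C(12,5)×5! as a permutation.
P(12,5)

Working:
C(12,5)×5! = [12!/(5!(7)!)]×5! = 12!/(7)! = P(12,5) = 95,040.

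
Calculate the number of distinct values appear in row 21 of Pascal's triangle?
11

Reasoning: Row 21 has entries C(21,0)..C(21,21); by symmetry C(21,k)=C(21,21-k), giving 11 distinct values.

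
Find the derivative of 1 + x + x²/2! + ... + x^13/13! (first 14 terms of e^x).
1 + x + x²/2! + ... + x^12/12!

Differentiating term by term gives the first 13 terms of e^x.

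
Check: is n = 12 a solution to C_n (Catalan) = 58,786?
C_12 = C(24,12)/(12+1) = 2,704,156/13 = 208,012, which does not equal 58,786.

Answer: No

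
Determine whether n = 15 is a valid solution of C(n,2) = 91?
C(15,2) = 15·14/2! = 210/2 = 105, which does not equal 91.
Final answer: No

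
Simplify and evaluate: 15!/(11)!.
32,760
This equals 15×14×...×12 = 32,760.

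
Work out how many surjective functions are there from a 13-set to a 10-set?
142,702,560,000

Explanation: Onto functions = 10! × S(13,10)
First compute S(13,10) via recurrence:
Using the Stirling recurrence: S(n,k) = k·S(n-1,k) + S(n-1,k-1)
S(13,10) = 10·S(12,10) + S(12,9)
         = 10·1705 + 22275
         = 17050 + 22275
         = 39,325
Then: 3628800 × 39325 = 142,702,560,000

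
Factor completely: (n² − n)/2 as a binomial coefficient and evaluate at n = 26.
C(n,2); C(26,2) = 325
(n² − n)/2 = n(n−1)/2 = C(n,2). At n = 26: C(26,2) = 325.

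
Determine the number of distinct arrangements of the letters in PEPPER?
60

Working:
Word has 6 letters (P=3, E=2, R=1). Arrangements: 6!/Π(k!) = 60.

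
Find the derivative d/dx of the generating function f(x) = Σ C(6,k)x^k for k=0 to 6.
Term-by-term differentiation gives Σ k·C(6,k)x^{k-1} for k=1 to 6.
Final answer: Σ k·C(6,k)x^(k-1) for k=1 to 6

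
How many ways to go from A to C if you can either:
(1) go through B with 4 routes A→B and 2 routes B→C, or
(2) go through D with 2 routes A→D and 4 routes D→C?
16

Working:
Route via B: 4×2=8. Route via D: 2×4=8. Total: 16.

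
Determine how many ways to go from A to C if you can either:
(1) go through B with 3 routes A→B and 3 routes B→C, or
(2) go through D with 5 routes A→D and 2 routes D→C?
19

Explanation: Route via B: 3×3=9. Route via D: 5×2=10. Total: 19.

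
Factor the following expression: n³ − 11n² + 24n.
n(n − 3)(n − 8)

n³ − 11n² + 24n = n(n² − 11n + 24) = n(n − 3)(n − 8).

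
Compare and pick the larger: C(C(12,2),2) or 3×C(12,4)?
C(C(12,2),2)=2,145, 3×C(12,4)=1,485.

Answer: C(C(12,2),2)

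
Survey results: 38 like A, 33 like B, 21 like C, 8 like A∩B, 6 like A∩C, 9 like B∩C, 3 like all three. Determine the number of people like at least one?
72

Explanation: |A∪B∪C| = 38+33+21-8-6-9+3 = 72.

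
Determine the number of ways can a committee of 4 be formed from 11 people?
330

Reasoning: C(11,4) = 11! / (4! × (11-4)!)
         = 11! / (4! × 7!)
         = 330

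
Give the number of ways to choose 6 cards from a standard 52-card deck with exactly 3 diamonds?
2,613,754

Solution: 13 diamonds and 39 non-diamonds: C(13,3) × C(39,3) = 286 × 9139 = 2,613,754.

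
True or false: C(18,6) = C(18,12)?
True

Solution: C(18,6) = C(18,18-6) by the symmetry property; both equal 18,564.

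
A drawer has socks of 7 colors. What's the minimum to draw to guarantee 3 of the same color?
15

Reasoning: Worst case: 2 of each = 14. One more: 15.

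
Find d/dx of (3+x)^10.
Using the power rule: d/dx (3+x)^10 = 10(3+x)^{9}.
Final answer: 10(3+x)^9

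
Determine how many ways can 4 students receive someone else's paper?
9

Explanation: Using D(n) = (n-1)[D(n-1) + D(n-2)]:
D(4) = (4-1) × [D(3) + D(2)]
      = 3 × [2 + 1]
      = 3 × 3
      = 9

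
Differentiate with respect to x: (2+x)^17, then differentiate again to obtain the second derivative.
First derivative: 17(2+x)^{16}. Second derivative: 17·16·(2+x)^{15} = 272(2+x)^{15}.
Final answer: 272(2+x)^15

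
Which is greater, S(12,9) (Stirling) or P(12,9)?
P(12,9)

Explanation: S(12,9) = 9·S(11,9) + S(11,8) = 9·1,155 + 11,880 = 22,275; P(12,9) = 79,833,600.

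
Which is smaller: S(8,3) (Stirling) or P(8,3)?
S(8,3) = 3·S(7,3) + S(7,2) = 3·301 + 63 = 966; P(8,3) = 336.
Final answer: P(8,3)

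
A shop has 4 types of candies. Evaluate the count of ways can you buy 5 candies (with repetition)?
56
Stars and bars: C(5+4-1, 5) = C(8, 5) = 56.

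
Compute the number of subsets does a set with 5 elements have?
32

Solution: Each element can be included or excluded: 2^5 = 32.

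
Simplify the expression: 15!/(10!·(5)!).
3,003

This is C(15,10) = 3,003.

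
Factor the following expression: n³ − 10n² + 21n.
n(n − 3)(n − 7)

n³ − 10n² + 21n = n(n² − 10n + 21) = n(n − 3)(n − 7).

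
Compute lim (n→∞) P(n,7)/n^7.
1

Solution: P(n,7) = n(n-1)···(n-6) ≈ n^7 for large n. Limit = 1.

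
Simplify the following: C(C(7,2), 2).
C(7,2) = 21, then C(21, 2) = 210.
Final answer: 210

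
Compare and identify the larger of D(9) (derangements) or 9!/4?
D(9)

Explanation: D(9) = (9-1)·[D(8) + D(7)] = 8·[14,833 + 1,854] = 133,496; 9!/4 = 362,880/4 = 90,720.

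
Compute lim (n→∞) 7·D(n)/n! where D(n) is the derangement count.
D(n)/n! → 1/e, so 7·D(n)/n! → 7/e.

Answer: 7/e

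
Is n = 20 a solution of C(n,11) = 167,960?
C(20,11) = 20·19·18·17·16·15·14·13·12·11·10/11! = 6,704,425,728,000/39,916,800 = 167,960, which equals 167,960.

Answer: Yes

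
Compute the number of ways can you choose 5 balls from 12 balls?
792

Solution: C(12,5) = 12! / (5! × (12-5)!)
         = 12! / (5! × 7!)
         = 792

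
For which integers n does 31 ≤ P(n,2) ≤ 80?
7, 8, 9

P(6,2)=30; P(7,2)=42; P(8,2)=56; P(9,2)=72; P(10,2)=90. So valid n = 7, 8, 9.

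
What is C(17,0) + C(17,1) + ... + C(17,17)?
131,072

Explanation: Sum of binomial coefficients = 2^17 = 131,072.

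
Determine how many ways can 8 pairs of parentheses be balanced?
1,430

Using the Catalan number formula: C_n = C(2n, n) / (n+1)
C_8 = C(16, 8) / (8+1)
     = 12870 / 9
     = 1,430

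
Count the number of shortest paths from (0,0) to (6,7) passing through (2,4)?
525

To (2,4): C(6,2)=15. From there: C(7,4)=35. Total: 525.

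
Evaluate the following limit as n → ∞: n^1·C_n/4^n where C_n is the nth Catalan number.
C_n ~ 4^n/(n^(3/2)√π), so n^1·C_n/4^n ~ n^(1 − 3/2)/√π → 0.
Final answer: 0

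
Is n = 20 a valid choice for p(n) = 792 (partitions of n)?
No

Explanation: Pentagonal recurrence p(n) = p(n−1) + p(n−2) − p(n−5) − p(n−7) + …: p(20) = p(19) + p(18) − p(15) − p(13) + p(8) + p(5) = 490 + 385 − 176 − 101 + 22 + 7 = 627, which does not equal 792.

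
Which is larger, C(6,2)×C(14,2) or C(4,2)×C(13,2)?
C(6,2)×C(14,2)=1,365, C(4,2)×C(13,2)=468.

Answer: C(6,2)×C(14,2)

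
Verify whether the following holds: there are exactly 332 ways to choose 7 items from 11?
False

Working:
C(11,7) = 330 ≠ 332.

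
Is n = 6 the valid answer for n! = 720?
Yes

Explanation: 6! = 6·5! = 6·120 = 720, which equals 720.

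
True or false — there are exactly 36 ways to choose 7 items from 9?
C(9,7) = 36.
Final answer: True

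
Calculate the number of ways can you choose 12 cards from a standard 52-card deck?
C(52,12) = 206,379,406,870.

Answer: 206,379,406,870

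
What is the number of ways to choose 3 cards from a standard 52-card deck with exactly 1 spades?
9,633

Working:
13 spades and 39 non-spades: C(13,1) × C(39,2) = 13 × 741 = 9,633.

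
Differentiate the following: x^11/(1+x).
(11x^10(1+x) - x^11)/(1+x)²

Explanation: Quotient rule: [11x^{10}(1+x) - x^11]/(1+x)².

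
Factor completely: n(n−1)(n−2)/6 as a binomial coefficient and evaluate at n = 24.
n(n−1)(n−2)/6 = n!/(3!(n−3)!) = C(n,3). At n = 24: C(24,3) = 2,024.

Answer: C(n,3); C(24,3) = 2,024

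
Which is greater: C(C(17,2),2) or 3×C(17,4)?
C(C(17,2),2)

Explanation: C(C(17,2),2)=9,180, 3×C(17,4)=7,140.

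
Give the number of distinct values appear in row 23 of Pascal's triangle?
12

Explanation: Row 23 has entries C(23,0)..C(23,23); by symmetry C(23,k)=C(23,23-k), giving 12 distinct values.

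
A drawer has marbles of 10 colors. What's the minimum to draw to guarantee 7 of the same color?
61

Explanation: Worst case: 6 of each = 60. One more: 61.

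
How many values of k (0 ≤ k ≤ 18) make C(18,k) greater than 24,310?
5

Explanation: Row 18 is unimodal and symmetric about k=18/2. C(18,6)=18,564 ≤ 24,310; C(18,7)=31,824 > 24,310; by symmetry C(18,k) > 24,310 for k = 7..11. That's 11 - 7 + 1 = 5 values.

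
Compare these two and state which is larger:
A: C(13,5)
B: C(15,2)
A=C(13,5)=1,287, B=C(15,2)=105.
Final answer: A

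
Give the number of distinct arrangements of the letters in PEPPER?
Word has 6 letters (P=3, E=2, R=1). Arrangements: 6!/Π(k!) = 60.

Answer: 60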